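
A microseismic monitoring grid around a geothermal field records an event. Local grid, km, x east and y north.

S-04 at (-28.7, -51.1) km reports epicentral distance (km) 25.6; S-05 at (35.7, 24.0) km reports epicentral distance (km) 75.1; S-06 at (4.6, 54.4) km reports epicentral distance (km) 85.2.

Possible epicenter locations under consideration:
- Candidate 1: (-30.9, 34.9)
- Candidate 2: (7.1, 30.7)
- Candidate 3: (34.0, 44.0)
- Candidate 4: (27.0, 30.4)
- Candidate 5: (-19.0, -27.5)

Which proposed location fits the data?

For each candidate, compare |candidate − station| to the reported distance:
Candidate 1: residuals S-04 60.4, S-05 7.6, S-06 44.7 → max 60.4 km
Candidate 2: residuals S-04 63.7, S-05 45.7, S-06 61.4 → max 63.7 km
Candidate 3: residuals S-04 88.3, S-05 55.0, S-06 54.0 → max 88.3 km
Candidate 4: residuals S-04 73.1, S-05 64.3, S-06 52.4 → max 73.1 km
Candidate 5: residuals S-04 0.1, S-05 0.0, S-06 0.0 → max 0.1 km
Only Candidate 5 has all residuals ≈ 0.

Candidate 5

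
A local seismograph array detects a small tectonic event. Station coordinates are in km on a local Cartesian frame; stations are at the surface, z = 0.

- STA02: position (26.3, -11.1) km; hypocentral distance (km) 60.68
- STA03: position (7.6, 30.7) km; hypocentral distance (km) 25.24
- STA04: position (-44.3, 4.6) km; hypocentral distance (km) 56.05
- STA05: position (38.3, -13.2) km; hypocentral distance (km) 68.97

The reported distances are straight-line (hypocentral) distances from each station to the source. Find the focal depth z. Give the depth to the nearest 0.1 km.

depth ≈ 21.6 km

Each station gives a sphere (x−x_i)² + (y−y_i)² + z² = d_i² (stations at z=0).
Subtracting the STA02 sphere from STA03 and STA04: z² cancels, leaving linear equations in x and y:
-37.4 x + 83.6 y = 3230.35
-141.2 x + 31.4 y = 1709.21
Solving: x ≈ -3.900, y ≈ 36.896 km (keep extra digits for the depth step; rounded: -3.9, 36.9).
Then from the STA02 sphere: z² = 60.68² − (x − 26.3)² − (y + 11.1)² with x = -3.900, y = 36.896, so z ≈ 21.596 ≈ 21.6 km.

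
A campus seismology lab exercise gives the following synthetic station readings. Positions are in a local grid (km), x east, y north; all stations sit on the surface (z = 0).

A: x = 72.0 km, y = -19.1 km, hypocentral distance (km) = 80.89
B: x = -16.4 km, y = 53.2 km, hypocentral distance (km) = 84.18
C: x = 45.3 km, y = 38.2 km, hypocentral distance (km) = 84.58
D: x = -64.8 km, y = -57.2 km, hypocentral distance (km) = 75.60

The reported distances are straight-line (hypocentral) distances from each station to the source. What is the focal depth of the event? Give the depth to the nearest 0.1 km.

29.3 km

Each station gives a sphere (x−x_i)² + (y−y_i)² + z² = d_i² (stations at z=0).
Subtracting the A sphere from B and C: z² cancels, leaving linear equations in x and y:
-176.8 x + 144.6 y = -2992.69
-53.4 x + 114.6 y = -2648.06
Solving: x ≈ -3.186, y ≈ -24.591 km (keep extra digits for the depth step; rounded: -3.2, -24.6).
Then from the A sphere: z² = 80.89² − (x − 72.0)² − (y + 19.1)² with x = -3.186, y = -24.591, so z ≈ 29.328 ≈ 29.3 km.
Check against D (with the unrounded solution): distance 75.63 ≈ 75.60 km. ✓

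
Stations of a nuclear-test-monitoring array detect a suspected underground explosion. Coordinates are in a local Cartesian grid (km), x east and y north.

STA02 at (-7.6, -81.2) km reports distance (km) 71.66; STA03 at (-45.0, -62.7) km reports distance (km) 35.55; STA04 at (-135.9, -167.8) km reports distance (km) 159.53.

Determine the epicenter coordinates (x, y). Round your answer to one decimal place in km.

-56.9 km east, -29.2 km north

Circle about each station: (x + 7.6)² + (y + 81.2)² = 71.66²; (x + 45.0)² + (y + 62.7)² = 35.55²; (x + 135.9)² + (y + 167.8)² = 159.53².
Subtracting the STA02 equation from the STA03 and STA04 equations removes the quadratic terms:
-74.8 x + 37.0 y = 3176.44
-256.6 x − 173.2 y = 19659.78
Solving the 2×2 system: x ≈ -56.9, y ≈ -29.2 km.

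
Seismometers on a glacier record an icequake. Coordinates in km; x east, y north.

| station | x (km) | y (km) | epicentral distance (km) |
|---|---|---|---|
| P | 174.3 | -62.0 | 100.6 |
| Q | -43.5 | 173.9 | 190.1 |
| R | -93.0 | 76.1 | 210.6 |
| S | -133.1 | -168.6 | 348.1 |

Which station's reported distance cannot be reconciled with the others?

Solve using three stations at a time. Using Q, R, S (subtract circle equations pairwise → linear system) gives (x, y) ≈ (117.6, 72.9).
Distances from that point to each station vs reported:
  P: calculated 146.3 vs reported 100.6 → residual 45.7 km
  Q: calculated 190.2 vs reported 190.1 → residual 0.1 km
  R: calculated 210.6 vs reported 210.6 → residual 0.0 km
  S: calculated 348.1 vs reported 348.1 → residual 0.0 km
Q, R, S are mutually consistent (residuals ≈ 0); P is off by 45.7 km.

P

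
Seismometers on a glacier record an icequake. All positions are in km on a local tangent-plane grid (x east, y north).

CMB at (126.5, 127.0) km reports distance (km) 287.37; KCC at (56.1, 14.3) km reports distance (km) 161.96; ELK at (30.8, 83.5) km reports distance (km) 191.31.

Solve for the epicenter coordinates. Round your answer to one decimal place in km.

Circle about each station: (x − 126.5)² + (y − 127.0)² = 287.37²; (x − 56.1)² + (y − 14.3)² = 161.96²; (x − 30.8)² + (y − 83.5)² = 191.31².
Subtracting the CMB equation from the KCC and ELK equations removes the quadratic terms:
-140.8 x − 225.4 y = 27570.93
-191.4 x − 87.0 y = 21771.64
Solving the 2×2 system: x ≈ -81.2, y ≈ -71.6 km.
Check against CMB (with the unrounded x, y): √((x − 126.5)²+(y − 127.0)²) = 287.37 ≈ 287.37 km. ✓

(-81.2, -71.6)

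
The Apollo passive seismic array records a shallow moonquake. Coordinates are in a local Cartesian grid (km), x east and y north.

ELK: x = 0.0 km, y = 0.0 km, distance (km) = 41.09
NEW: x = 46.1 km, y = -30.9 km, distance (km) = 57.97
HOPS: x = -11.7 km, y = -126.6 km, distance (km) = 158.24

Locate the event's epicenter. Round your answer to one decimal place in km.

(32.3, 25.4)

Circle about each station: x² + y² = 41.09²; (x − 46.1)² + (y + 30.9)² = 57.97²; (x + 11.7)² + (y + 126.6)² = 158.24².
Subtracting the ELK equation from the NEW and HOPS equations removes the quadratic terms:
92.2 x − 61.8 y = 1407.89
-23.4 x − 253.2 y = -7187.06
Solving the 2×2 system: x ≈ 32.3, y ≈ 25.4 km.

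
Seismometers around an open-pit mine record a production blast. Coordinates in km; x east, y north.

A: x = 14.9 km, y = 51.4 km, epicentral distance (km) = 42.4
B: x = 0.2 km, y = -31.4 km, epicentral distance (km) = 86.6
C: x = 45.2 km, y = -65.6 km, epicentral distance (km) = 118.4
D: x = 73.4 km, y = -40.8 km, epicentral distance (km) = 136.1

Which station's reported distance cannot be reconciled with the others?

C

Solve using three stations at a time. Using A, B, D (subtract circle equations pairwise → linear system) gives (x, y) ≈ (-27.4, 50.6).
Distances from that point to each station vs reported:
  A: calculated 42.3 vs reported 42.4 → residual 0.1 km
  B: calculated 86.5 vs reported 86.6 → residual 0.1 km
  C: calculated 137.0 vs reported 118.4 → residual 18.6 km
  D: calculated 136.1 vs reported 136.1 → residual 0.0 km
A, B, D are mutually consistent (residuals ≈ 0); C is off by 18.6 km.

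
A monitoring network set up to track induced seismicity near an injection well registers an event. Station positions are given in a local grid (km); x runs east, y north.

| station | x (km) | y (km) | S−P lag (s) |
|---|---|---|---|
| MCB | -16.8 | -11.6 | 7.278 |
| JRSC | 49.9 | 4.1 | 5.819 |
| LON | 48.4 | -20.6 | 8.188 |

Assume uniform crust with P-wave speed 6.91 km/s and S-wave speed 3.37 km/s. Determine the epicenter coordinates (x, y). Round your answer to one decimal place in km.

Distance from S−P lag: d = Δt · v_P v_S / (v_P − v_S) = Δt · (6.91·3.37)/(6.91−3.37) ≈ 6.5782·Δt.
So d_MCB = 47.88, d_JRSC = 38.28, d_LON = 53.86 km.
Circle about each station: (x + 16.8)² + (y + 11.6)² = 47.88²; (x − 49.9)² + (y − 4.1)² = 38.28²; (x − 48.4)² + (y + 20.6)² = 53.86².
Subtracting pairs of circle equations eliminates x²+y² and gives linear equations (the radical axes):
133.4 x + 31.4 y = 2917.16
130.4 x − 18.0 y = 1741.71
Solving the 2×2 system: x ≈ 16.5, y ≈ 22.8 km.

(16.5, 22.8)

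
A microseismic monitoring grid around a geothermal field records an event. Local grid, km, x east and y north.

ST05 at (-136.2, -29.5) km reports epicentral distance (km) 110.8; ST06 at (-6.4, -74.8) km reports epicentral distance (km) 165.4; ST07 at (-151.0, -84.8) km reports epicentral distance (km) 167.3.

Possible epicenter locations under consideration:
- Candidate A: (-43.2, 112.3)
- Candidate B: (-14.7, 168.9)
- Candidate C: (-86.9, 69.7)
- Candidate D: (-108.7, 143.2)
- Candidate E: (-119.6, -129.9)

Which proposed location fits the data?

For each candidate, compare |candidate − station| to the reported distance:
Candidate A: residuals ST05 58.8, ST06 25.3, ST07 57.4 → max 58.8 km
Candidate B: residuals ST05 121.8, ST06 78.4, ST07 120.7 → max 121.8 km
Candidate C: residuals ST05 0.0, ST06 0.0, ST07 0.0 → max 0.0 km
Candidate D: residuals ST05 64.1, ST06 75.4, ST07 64.6 → max 75.4 km
Candidate E: residuals ST05 9.0, ST06 39.5, ST07 112.3 → max 112.3 km
Only Candidate C has all residuals ≈ 0.

Candidate C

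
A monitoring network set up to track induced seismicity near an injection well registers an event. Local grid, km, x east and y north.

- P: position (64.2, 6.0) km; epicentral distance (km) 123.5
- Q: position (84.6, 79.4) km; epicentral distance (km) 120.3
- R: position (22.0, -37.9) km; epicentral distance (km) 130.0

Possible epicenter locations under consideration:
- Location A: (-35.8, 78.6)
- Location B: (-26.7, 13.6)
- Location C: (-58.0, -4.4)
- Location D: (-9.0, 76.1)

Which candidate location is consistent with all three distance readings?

Location A

For each candidate, compare |candidate − station| to the reported distance:
Location A: residuals P 0.1, Q 0.1, R 0.1 → max 0.1 km
Location B: residuals P 32.3, Q 9.0, R 59.1 → max 59.1 km
Location C: residuals P 0.9, Q 45.1, R 43.3 → max 45.1 km
Location D: residuals P 22.1, Q 26.6, R 11.9 → max 26.6 km
Only Location A has all residuals ≈ 0.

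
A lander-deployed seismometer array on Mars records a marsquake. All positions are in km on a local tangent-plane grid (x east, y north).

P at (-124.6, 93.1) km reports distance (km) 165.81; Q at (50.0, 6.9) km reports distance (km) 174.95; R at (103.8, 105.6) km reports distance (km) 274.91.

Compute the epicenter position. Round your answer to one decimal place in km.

-106.3 km east, -71.7 km north

Circle about each station: (x + 124.6)² + (y − 93.1)² = 165.81²; (x − 50.0)² + (y − 6.9)² = 174.95²; (x − 103.8)² + (y − 105.6)² = 274.91².
Subtracting the P equation from the Q and R equations removes the quadratic terms:
349.2 x − 172.4 y = -24759.71
456.8 x + 25.0 y = -50349.52
Solving the 2×2 system: x ≈ -106.3, y ≈ -71.7 km.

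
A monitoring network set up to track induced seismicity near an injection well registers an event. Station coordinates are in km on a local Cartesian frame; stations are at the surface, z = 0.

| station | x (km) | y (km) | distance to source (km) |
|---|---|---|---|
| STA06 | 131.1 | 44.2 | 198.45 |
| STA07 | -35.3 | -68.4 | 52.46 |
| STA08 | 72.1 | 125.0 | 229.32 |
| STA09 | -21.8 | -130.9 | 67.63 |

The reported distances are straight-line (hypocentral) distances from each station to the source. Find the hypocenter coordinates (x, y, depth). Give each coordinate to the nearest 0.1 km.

x ≈ -14.8 km, y ≈ -82.1 km, depth ≈ 46.3 km

Each station gives a sphere (x−x_i)² + (y−y_i)² + z² = d_i² (stations at z=0).
Subtracting the STA06 sphere from STA07 and STA08: z² cancels, leaving linear equations in x and y:
-332.8 x − 225.2 y = 23414.15
-118.0 x + 161.6 y = -11522.70
Solving: x ≈ -14.795, y ≈ -82.107 km (keep extra digits for the depth step; rounded: -14.8, -82.1).
Then from the STA06 sphere: z² = 198.45² − (x − 131.1)² − (y − 44.2)² with x = -14.795, y = -82.107, so z ≈ 46.299 ≈ 46.3 km.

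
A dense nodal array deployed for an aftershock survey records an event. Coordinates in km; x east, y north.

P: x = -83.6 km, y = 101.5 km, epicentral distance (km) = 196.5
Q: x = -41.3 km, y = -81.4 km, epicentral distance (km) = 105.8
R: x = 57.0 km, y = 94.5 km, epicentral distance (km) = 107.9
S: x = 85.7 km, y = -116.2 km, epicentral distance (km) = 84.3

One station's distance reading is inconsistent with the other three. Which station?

R

Solve using three stations at a time. Using P, Q, S (subtract circle equations pairwise → linear system) gives (x, y) ≈ (55.0, -37.7).
Distances from that point to each station vs reported:
  P: calculated 196.5 vs reported 196.5 → residual 0.0 km
  Q: calculated 105.8 vs reported 105.8 → residual 0.0 km
  R: calculated 132.3 vs reported 107.9 → residual 24.4 km
  S: calculated 84.2 vs reported 84.3 → residual 0.1 km
P, Q, S are mutually consistent (residuals ≈ 0); R is off by 24.4 km.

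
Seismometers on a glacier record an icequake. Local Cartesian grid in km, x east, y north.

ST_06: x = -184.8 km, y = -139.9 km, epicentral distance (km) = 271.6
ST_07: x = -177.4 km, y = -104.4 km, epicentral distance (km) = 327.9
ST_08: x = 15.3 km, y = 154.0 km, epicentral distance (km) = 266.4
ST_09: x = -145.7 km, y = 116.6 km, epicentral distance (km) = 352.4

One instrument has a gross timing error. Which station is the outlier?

ST_06

Solve using three stations at a time. Using ST_07, ST_08, ST_09 (subtract circle equations pairwise → linear system) gives (x, y) ≈ (149.2, -76.2).
Distances from that point to each station vs reported:
  ST_06: calculated 340.0 vs reported 271.6 → residual 68.4 km
  ST_07: calculated 327.8 vs reported 327.9 → residual 0.1 km
  ST_08: calculated 266.3 vs reported 266.4 → residual 0.1 km
  ST_09: calculated 352.3 vs reported 352.4 → residual 0.1 km
ST_07, ST_08, ST_09 are mutually consistent (residuals ≈ 0); ST_06 is off by 68.4 km.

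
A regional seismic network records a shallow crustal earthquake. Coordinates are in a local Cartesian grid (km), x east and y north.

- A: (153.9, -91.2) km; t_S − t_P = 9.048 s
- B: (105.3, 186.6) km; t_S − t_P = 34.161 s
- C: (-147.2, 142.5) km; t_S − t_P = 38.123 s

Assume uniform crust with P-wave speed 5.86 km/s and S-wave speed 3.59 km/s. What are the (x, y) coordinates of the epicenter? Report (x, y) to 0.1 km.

x ≈ 79.0 km, y ≈ -128.9 km

Distance from S−P lag: d = Δt · v_P v_S / (v_P − v_S) = Δt · (5.86·3.59)/(5.86−3.59) ≈ 9.2676·Δt.
So d_A = 83.85, d_B = 316.59, d_C = 353.31 km.
Circle about each station: (x − 153.9)² + (y + 91.2)² = 83.85²; (x − 105.3)² + (y − 186.6)² = 316.59²; (x + 147.2)² + (y − 142.5)² = 353.31².
Subtracting the A equation from the B and C equations removes the quadratic terms:
-97.2 x + 555.6 y = -79293.41
-602.2 x + 467.4 y = -107825.69
Solving the 2×2 system: x ≈ 79.0, y ≈ -128.9 km.
Check against A (with the unrounded x, y): √((x − 153.9)²+(y + 91.2)²) = 83.84 ≈ 83.85 km. ✓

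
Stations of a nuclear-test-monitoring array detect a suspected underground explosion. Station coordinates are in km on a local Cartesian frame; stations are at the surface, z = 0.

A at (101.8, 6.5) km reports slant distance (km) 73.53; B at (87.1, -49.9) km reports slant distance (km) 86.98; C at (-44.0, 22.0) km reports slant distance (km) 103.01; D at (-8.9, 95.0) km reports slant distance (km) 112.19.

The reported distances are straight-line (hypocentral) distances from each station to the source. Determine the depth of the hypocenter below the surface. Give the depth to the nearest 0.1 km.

Each station gives a sphere (x−x_i)² + (y−y_i)² + z² = d_i² (stations at z=0).
Subtracting the A sphere from B and C: z² cancels, leaving linear equations in x and y:
-29.4 x − 112.8 y = -2487.93
-291.6 x + 31.0 y = -13189.89
Solving: x ≈ 46.295, y ≈ 9.990 km (keep extra digits for the depth step; rounded: 46.3, 10.0).
Then from the A sphere: z² = 73.53² − (x − 101.8)² − (y − 6.5)² with x = 46.295, y = 9.990, so z ≈ 48.101 ≈ 48.1 km.

48.1 km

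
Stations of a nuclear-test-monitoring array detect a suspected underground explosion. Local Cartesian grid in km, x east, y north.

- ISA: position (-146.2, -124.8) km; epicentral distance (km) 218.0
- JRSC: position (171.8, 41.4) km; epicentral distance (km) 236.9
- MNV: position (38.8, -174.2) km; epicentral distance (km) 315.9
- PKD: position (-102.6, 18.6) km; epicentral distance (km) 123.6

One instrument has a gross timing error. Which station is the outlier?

Solve using three stations at a time. Using JRSC, MNV, PKD (subtract circle equations pairwise → linear system) gives (x, y) ≈ (-48.1, 129.5).
Distances from that point to each station vs reported:
  ISA: calculated 272.6 vs reported 218.0 → residual 54.6 km
  JRSC: calculated 236.9 vs reported 236.9 → residual 0.0 km
  MNV: calculated 315.9 vs reported 315.9 → residual 0.0 km
  PKD: calculated 123.6 vs reported 123.6 → residual 0.0 km
JRSC, MNV, PKD are mutually consistent (residuals ≈ 0); ISA is off by 54.6 km.

ISA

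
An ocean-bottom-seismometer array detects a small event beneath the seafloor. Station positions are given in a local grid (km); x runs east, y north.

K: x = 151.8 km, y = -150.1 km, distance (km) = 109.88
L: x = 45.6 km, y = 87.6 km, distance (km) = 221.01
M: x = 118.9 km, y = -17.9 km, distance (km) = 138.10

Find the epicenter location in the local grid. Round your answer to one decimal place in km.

Circle about each station: (x − 151.8)² + (y + 150.1)² = 109.88²; (x − 45.6)² + (y − 87.6)² = 221.01²; (x − 118.9)² + (y + 17.9)² = 138.10².
Subtracting pairs of circle equations eliminates x²+y² and gives linear equations (the radical axes):
-212.4 x + 475.4 y = -72591.94
-65.8 x + 264.4 y = -38113.63
Solving the 2×2 system: x ≈ 43.2, y ≈ -133.4 km.
Check against K (with the unrounded x, y): √((x − 151.8)²+(y + 150.1)²) = 109.90 ≈ 109.88 km. ✓

43.2 km east, -133.4 km north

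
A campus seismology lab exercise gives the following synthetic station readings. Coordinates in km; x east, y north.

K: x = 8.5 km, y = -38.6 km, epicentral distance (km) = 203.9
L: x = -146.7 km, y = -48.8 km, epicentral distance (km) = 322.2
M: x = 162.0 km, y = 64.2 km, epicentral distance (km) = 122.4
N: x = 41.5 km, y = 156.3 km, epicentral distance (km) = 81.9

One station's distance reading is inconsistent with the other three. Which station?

M

Solve using three stations at a time. Using K, L, N (subtract circle equations pairwise → linear system) gives (x, y) ≈ (119.8, 132.2).
Distances from that point to each station vs reported:
  K: calculated 203.9 vs reported 203.9 → residual 0.0 km
  L: calculated 322.2 vs reported 322.2 → residual 0.0 km
  M: calculated 80.0 vs reported 122.4 → residual 42.4 km
  N: calculated 82.0 vs reported 81.9 → residual 0.1 km
K, L, N are mutually consistent (residuals ≈ 0); M is off by 42.4 km.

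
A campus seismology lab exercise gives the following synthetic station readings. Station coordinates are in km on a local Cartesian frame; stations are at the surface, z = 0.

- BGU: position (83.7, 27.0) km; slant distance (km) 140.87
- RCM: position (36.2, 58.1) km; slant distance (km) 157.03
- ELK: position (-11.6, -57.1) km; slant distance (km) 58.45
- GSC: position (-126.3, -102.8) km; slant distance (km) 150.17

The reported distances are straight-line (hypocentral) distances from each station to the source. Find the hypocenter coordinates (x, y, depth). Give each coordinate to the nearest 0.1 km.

Each station gives a sphere (x−x_i)² + (y−y_i)² + z² = d_i² (stations at z=0).
Subtracting the BGU sphere from RCM and ELK: z² cancels, leaving linear equations in x and y:
-95.0 x + 62.2 y = -7862.70
-190.6 x − 168.2 y = 12088.23
Solving: x ≈ 20.501, y ≈ -95.099 km (keep extra digits for the depth step; rounded: 20.5, -95.1).
Then from the BGU sphere: z² = 140.87² − (x − 83.7)² − (y − 27.0)² with x = 20.501, y = -95.099, so z ≈ 30.693 ≈ 30.7 km.

x ≈ 20.5 km, y ≈ -95.1 km, depth ≈ 30.7 km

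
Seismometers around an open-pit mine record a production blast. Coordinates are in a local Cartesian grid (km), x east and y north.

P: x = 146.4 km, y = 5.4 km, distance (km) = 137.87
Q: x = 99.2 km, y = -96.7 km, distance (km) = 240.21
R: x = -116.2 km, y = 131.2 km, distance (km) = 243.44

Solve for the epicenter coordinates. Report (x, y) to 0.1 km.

Circle about each station: (x − 146.4)² + (y − 5.4)² = 137.87²; (x − 99.2)² + (y + 96.7)² = 240.21²; (x + 116.2)² + (y − 131.2)² = 243.44².
Subtracting pairs of circle equations eliminates x²+y² and gives linear equations (the radical axes):
-94.4 x − 204.2 y = -40963.30
-525.2 x + 251.6 y = -31001.14
Solving the 2×2 system: x ≈ 127.0, y ≈ 141.9 km.
Check against P (with the unrounded x, y): √((x − 146.4)²+(y − 5.4)²) = 137.86 ≈ 137.87 km. ✓

x ≈ 127.0 km, y ≈ 141.9 km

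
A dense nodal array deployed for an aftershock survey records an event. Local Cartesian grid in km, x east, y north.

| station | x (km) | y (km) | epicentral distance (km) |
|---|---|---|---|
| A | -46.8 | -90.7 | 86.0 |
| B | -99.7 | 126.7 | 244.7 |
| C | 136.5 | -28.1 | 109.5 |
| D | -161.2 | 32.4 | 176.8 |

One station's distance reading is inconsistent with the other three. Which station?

D

Solve using three stations at a time. Using A, B, C (subtract circle equations pairwise → linear system) gives (x, y) ≈ (37.9, -75.7).
Distances from that point to each station vs reported:
  A: calculated 86.0 vs reported 86.0 → residual 0.0 km
  B: calculated 244.7 vs reported 244.7 → residual 0.0 km
  C: calculated 109.5 vs reported 109.5 → residual 0.0 km
  D: calculated 226.5 vs reported 176.8 → residual 49.7 km
A, B, C are mutually consistent (residuals ≈ 0); D is off by 49.7 km.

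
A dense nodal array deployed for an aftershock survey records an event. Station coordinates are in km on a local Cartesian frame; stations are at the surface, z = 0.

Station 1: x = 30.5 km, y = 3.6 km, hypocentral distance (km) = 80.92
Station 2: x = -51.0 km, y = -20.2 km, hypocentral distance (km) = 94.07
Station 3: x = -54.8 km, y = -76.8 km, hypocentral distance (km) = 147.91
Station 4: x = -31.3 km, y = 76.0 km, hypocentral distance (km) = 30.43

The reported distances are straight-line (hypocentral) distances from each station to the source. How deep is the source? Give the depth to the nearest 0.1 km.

Each station gives a sphere (x−x_i)² + (y−y_i)² + z² = d_i² (stations at z=0).
Subtracting the Station 1 sphere from Station 2 and Station 3: z² cancels, leaving linear equations in x and y:
-163.0 x − 47.6 y = -235.29
-170.6 x − 160.8 y = -7371.25
Solving: x ≈ -17.305, y ≈ 64.200 km (keep extra digits for the depth step; rounded: -17.3, 64.2).
Then from the Station 1 sphere: z² = 80.92² − (x − 30.5)² − (y − 3.6)² with x = -17.305, y = 64.200, so z ≈ 24.297 ≈ 24.3 km.

depth ≈ 24.3 km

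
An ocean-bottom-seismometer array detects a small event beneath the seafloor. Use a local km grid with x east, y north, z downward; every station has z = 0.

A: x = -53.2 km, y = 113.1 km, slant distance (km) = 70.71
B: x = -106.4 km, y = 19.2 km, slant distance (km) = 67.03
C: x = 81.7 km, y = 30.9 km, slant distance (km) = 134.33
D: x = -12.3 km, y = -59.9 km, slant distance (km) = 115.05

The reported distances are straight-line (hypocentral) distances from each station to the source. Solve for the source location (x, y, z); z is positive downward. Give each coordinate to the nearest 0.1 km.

x ≈ -49.7 km, y ≈ 46.4 km, depth ≈ 23.2 km

Each station gives a sphere (x−x_i)² + (y−y_i)² + z² = d_i² (stations at z=0).
Subtracting the A sphere from B and C: z² cancels, leaving linear equations in x and y:
-106.4 x − 187.8 y = -3425.37
269.8 x − 164.4 y = -21036.79
Solving: x ≈ -49.700, y ≈ 46.397 km (keep extra digits for the depth step; rounded: -49.7, 46.4).
Then from the A sphere: z² = 70.71² − (x + 53.2)² − (y − 113.1)² with x = -49.700, y = 46.397, so z ≈ 23.203 ≈ 23.2 km.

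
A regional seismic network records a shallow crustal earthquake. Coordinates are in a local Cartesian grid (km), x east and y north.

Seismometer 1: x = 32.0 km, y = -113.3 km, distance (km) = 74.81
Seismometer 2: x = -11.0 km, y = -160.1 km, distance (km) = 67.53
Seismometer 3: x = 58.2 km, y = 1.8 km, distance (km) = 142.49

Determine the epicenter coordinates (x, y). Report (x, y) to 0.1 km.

Circle about each station: (x − 32.0)² + (y + 113.3)² = 74.81²; (x + 11.0)² + (y + 160.1)² = 67.53²; (x − 58.2)² + (y − 1.8)² = 142.49².
Subtracting the Seismometer 1 equation from the Seismometer 2 and Seismometer 3 equations removes the quadratic terms:
-86.0 x − 93.6 y = 12928.36
52.4 x + 230.2 y = -25177.27
Solving the 2×2 system: x ≈ -41.6, y ≈ -99.9 km.

x ≈ -41.6 km, y ≈ -99.9 km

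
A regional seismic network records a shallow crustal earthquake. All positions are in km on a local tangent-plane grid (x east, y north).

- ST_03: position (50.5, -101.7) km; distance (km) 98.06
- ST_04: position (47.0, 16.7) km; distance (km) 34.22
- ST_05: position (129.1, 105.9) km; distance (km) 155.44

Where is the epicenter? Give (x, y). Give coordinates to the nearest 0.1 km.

Circle about each station: (x − 50.5)² + (y + 101.7)² = 98.06²; (x − 47.0)² + (y − 16.7)² = 34.22²; (x − 129.1)² + (y − 105.9)² = 155.44².
Subtracting the ST_03 equation from the ST_04 and ST_05 equations removes the quadratic terms:
-7.0 x + 236.8 y = -1960.49
157.2 x + 415.2 y = 442.65
Solving the 2×2 system: x ≈ 22.9, y ≈ -7.6 km.

(22.9, -7.6)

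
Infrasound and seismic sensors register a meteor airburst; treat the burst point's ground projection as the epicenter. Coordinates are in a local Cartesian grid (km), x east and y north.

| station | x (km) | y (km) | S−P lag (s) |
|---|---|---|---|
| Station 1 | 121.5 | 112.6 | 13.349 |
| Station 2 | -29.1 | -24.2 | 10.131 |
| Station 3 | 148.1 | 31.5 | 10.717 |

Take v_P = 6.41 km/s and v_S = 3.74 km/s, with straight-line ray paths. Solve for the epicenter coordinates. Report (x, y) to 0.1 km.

53.5 km east, 13.9 km north

Distance from S−P lag: d = Δt · v_P v_S / (v_P − v_S) = Δt · (6.41·3.74)/(6.41−3.74) ≈ 8.9788·Δt.
So d_Station 1 = 119.86, d_Station 2 = 90.96, d_Station 3 = 96.23 km.
Circle about each station: (x − 121.5)² + (y − 112.6)² = 119.86²; (x + 29.1)² + (y + 24.2)² = 90.96²; (x − 148.1)² + (y − 31.5)² = 96.23².
Subtracting pairs of circle equations eliminates x²+y² and gives linear equations (the radical axes):
-301.2 x − 273.6 y = -19915.86
53.2 x − 162.2 y = 591.06
Solving the 2×2 system: x ≈ 53.5, y ≈ 13.9 km.
Check against Station 1 (with the unrounded x, y): √((x − 121.5)²+(y − 112.6)²) = 119.86 ≈ 119.86 km. ✓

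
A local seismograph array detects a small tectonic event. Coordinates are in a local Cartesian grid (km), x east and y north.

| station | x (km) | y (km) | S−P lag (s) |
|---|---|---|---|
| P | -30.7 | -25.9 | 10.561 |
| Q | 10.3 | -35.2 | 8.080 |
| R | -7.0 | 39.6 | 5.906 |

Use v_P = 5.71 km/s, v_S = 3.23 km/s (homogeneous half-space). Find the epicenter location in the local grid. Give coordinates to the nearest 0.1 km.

32.6 km east, 20.6 km north

Distance from S−P lag: d = Δt · v_P v_S / (v_P − v_S) = Δt · (5.71·3.23)/(5.71−3.23) ≈ 7.4368·Δt.
So d_P = 78.54, d_Q = 60.09, d_R = 43.92 km.
Circle about each station: (x + 30.7)² + (y + 25.9)² = 78.54²; (x − 10.3)² + (y + 35.2)² = 60.09²; (x + 7.0)² + (y − 39.6)² = 43.92².
Subtracting pairs of circle equations eliminates x²+y² and gives linear equations (the radical axes):
82.0 x − 18.6 y = 2289.55
47.4 x + 131.0 y = 4243.43
Solving the 2×2 system: x ≈ 32.6, y ≈ 20.6 km.
Check against P (with the unrounded x, y): √((x + 30.7)²+(y + 25.9)²) = 78.54 ≈ 78.54 km. ✓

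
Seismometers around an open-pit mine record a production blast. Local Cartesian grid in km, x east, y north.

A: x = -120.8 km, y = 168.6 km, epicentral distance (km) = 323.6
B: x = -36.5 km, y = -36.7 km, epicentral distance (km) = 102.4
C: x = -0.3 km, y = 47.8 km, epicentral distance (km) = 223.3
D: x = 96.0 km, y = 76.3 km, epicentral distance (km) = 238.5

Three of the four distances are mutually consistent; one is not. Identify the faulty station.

Solve using three stations at a time. Using A, B, D (subtract circle equations pairwise → linear system) gives (x, y) ≈ (-12.2, -136.3).
Distances from that point to each station vs reported:
  A: calculated 323.6 vs reported 323.6 → residual 0.0 km
  B: calculated 102.5 vs reported 102.4 → residual 0.1 km
  C: calculated 184.5 vs reported 223.3 → residual 38.8 km
  D: calculated 238.5 vs reported 238.5 → residual 0.0 km
A, B, D are mutually consistent (residuals ≈ 0); C is off by 38.8 km.

C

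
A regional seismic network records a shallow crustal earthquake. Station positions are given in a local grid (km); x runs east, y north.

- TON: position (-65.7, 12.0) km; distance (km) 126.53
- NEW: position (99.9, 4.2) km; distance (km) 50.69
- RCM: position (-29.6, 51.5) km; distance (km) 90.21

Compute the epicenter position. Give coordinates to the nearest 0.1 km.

Circle about each station: (x + 65.7)² + (y − 12.0)² = 126.53²; (x − 99.9)² + (y − 4.2)² = 50.69²; (x + 29.6)² + (y − 51.5)² = 90.21².
Subtracting pairs of circle equations eliminates x²+y² and gives linear equations (the radical axes):
331.2 x − 15.6 y = 18977.52
72.2 x + 79.0 y = 6939.92
Solving the 2×2 system: x ≈ 58.9, y ≈ 34.0 km.
Check against TON (with the unrounded x, y): √((x + 65.7)²+(y − 12.0)²) = 126.53 ≈ 126.53 km. ✓

(58.9, 34.0)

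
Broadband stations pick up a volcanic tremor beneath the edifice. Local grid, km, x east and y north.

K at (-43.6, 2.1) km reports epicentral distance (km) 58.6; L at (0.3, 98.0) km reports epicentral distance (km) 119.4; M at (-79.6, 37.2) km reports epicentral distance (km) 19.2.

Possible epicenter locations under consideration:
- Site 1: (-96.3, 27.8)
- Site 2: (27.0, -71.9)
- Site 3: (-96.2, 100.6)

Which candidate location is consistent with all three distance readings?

Site 1

For each candidate, compare |candidate − station| to the reported distance:
Site 1: residuals K 0.0, L 0.0, M 0.0 → max 0.0 km
Site 2: residuals K 43.7, L 52.6, M 133.3 → max 133.3 km
Site 3: residuals K 53.1, L 22.9, M 46.3 → max 53.1 km
Only Site 1 has all residuals ≈ 0.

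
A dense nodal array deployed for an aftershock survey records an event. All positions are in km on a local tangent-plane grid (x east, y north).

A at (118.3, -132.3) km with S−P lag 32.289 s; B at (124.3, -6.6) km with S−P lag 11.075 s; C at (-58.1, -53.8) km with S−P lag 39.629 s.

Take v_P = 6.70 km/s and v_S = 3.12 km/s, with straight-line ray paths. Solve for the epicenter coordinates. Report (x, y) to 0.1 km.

146.6 km east, 54.1 km north

Distance from S−P lag: d = Δt · v_P v_S / (v_P − v_S) = Δt · (6.70·3.12)/(6.70−3.12) ≈ 5.8391·Δt.
So d_A = 188.54, d_B = 64.67, d_C = 231.40 km.
Circle about each station: (x − 118.3)² + (y + 132.3)² = 188.54²; (x − 124.3)² + (y + 6.6)² = 64.67²; (x + 58.1)² + (y + 53.8)² = 231.40².
Subtracting pairs of circle equations eliminates x²+y² and gives linear equations (the radical axes):
12.0 x + 251.4 y = 15360.99
-352.8 x + 157.0 y = -43226.76
Solving the 2×2 system: x ≈ 146.6, y ≈ 54.1 km.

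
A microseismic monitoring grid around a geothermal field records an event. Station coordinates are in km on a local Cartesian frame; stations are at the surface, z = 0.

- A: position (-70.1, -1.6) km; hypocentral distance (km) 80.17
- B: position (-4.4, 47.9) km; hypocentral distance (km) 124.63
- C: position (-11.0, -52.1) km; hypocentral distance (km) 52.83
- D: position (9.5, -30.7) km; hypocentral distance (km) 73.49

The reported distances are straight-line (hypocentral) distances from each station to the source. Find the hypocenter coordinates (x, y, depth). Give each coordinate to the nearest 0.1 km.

Each station gives a sphere (x−x_i)² + (y−y_i)² + z² = d_i² (stations at z=0).
Subtracting the A sphere from B and C: z² cancels, leaving linear equations in x and y:
131.4 x + 99.0 y = -11708.21
118.2 x − 101.0 y = 1555.06
Solving: x ≈ -41.187, y ≈ -63.598 km (keep extra digits for the depth step; rounded: -41.2, -63.6).
Then from the A sphere: z² = 80.17² − (x + 70.1)² − (y + 1.6)² with x = -41.187, y = -63.598, so z ≈ 41.803 ≈ 41.8 km.

(-41.2, -63.6, 41.8)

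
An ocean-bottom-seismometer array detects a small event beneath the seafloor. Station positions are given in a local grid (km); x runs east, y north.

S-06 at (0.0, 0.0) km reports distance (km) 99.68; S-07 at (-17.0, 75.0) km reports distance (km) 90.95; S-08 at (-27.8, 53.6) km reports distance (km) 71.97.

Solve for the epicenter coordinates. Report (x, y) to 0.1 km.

Circle about each station: x² + y² = 99.68²; (x + 17.0)² + (y − 75.0)² = 90.95²; (x + 27.8)² + (y − 53.6)² = 71.97².
Subtracting pairs of circle equations eliminates x²+y² and gives linear equations (the radical axes):
-34.0 x + 150.0 y = 7578.20
-55.6 x + 107.2 y = 8402.22
Solving the 2×2 system: x ≈ -95.4, y ≈ 28.9 km.

x ≈ -95.4 km, y ≈ 28.9 km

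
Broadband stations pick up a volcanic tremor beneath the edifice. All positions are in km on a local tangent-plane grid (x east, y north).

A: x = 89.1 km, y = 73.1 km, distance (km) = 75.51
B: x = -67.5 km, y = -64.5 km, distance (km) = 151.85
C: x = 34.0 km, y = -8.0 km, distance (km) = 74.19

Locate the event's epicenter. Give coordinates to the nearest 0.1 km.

Circle about each station: (x − 89.1)² + (y − 73.1)² = 75.51²; (x + 67.5)² + (y + 64.5)² = 151.85²; (x − 34.0)² + (y + 8.0)² = 74.19².
Subtracting pairs of circle equations eliminates x²+y² and gives linear equations (the radical axes):
-313.2 x − 275.2 y = -21922.58
-110.2 x − 162.2 y = -11864.82
Solving the 2×2 system: x ≈ 14.2, y ≈ 63.5 km.
Check against A (with the unrounded x, y): √((x − 89.1)²+(y − 73.1)²) = 75.52 ≈ 75.51 km. ✓

14.2 km east, 63.5 km north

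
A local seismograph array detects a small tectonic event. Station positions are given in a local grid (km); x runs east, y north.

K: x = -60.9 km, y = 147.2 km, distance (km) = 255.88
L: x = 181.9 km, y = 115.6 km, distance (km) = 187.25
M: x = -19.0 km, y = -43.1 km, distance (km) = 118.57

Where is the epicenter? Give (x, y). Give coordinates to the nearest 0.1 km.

Circle about each station: (x + 60.9)² + (y − 147.2)² = 255.88²; (x − 181.9)² + (y − 115.6)² = 187.25²; (x + 19.0)² + (y + 43.1)² = 118.57².
Subtracting the K equation from the L and M equations removes the quadratic terms:
485.6 x − 63.2 y = 51486.33
83.8 x − 380.6 y = 28257.69
Solving the 2×2 system: x ≈ 99.2, y ≈ -52.4 km.

99.2 km east, -52.4 km north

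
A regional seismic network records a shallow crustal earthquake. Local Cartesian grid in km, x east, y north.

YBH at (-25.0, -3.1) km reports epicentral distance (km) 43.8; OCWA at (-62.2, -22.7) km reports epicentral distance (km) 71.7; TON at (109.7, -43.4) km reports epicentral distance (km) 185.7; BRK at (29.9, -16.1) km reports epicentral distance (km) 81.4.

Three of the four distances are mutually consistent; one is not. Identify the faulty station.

Solve using three stations at a time. Using YBH, OCWA, BRK (subtract circle equations pairwise → linear system) gives (x, y) ≈ (-28.5, 40.7).
Distances from that point to each station vs reported:
  YBH: calculated 43.9 vs reported 43.8 → residual 0.1 km
  OCWA: calculated 71.8 vs reported 71.7 → residual 0.1 km
  TON: calculated 161.8 vs reported 185.7 → residual 23.9 km
  BRK: calculated 81.5 vs reported 81.4 → residual 0.1 km
YBH, OCWA, BRK are mutually consistent (residuals ≈ 0); TON is off by 23.9 km.

TON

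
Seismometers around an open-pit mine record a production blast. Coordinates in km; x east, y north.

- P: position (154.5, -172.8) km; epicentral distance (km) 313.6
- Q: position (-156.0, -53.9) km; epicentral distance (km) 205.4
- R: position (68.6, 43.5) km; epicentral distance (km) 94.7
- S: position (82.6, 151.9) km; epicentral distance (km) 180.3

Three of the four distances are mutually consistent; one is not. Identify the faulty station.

Solve using three stations at a time. Using P, Q, R (subtract circle equations pairwise → linear system) gives (x, y) ≈ (-12.2, 92.8).
Distances from that point to each station vs reported:
  P: calculated 313.6 vs reported 313.6 → residual 0.0 km
  Q: calculated 205.4 vs reported 205.4 → residual 0.0 km
  R: calculated 94.7 vs reported 94.7 → residual 0.0 km
  S: calculated 111.8 vs reported 180.3 → residual 68.5 km
P, Q, R are mutually consistent (residuals ≈ 0); S is off by 68.5 km.

S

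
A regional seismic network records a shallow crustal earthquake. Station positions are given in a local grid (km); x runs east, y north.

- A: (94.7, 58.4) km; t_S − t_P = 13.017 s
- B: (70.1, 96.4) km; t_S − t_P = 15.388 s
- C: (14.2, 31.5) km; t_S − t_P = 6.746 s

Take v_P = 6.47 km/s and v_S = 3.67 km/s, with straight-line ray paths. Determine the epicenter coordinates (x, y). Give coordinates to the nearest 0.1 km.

Distance from S−P lag: d = Δt · v_P v_S / (v_P − v_S) = Δt · (6.47·3.67)/(6.47−3.67) ≈ 8.4803·Δt.
So d_A = 110.39, d_B = 130.50, d_C = 57.21 km.
Circle about each station: (x − 94.7)² + (y − 58.4)² = 110.39²; (x − 70.1)² + (y − 96.4)² = 130.50²; (x − 14.2)² + (y − 31.5)² = 57.21².
Subtracting the A equation from the B and C equations removes the quadratic terms:
-49.2 x + 76.0 y = -3015.98
-161.0 x − 53.8 y = -2271.79
Solving the 2×2 system: x ≈ 22.5, y ≈ -25.1 km.
Check against A (with the unrounded x, y): √((x − 94.7)²+(y − 58.4)²) = 110.40 ≈ 110.39 km. ✓

x ≈ 22.5 km, y ≈ -25.1 km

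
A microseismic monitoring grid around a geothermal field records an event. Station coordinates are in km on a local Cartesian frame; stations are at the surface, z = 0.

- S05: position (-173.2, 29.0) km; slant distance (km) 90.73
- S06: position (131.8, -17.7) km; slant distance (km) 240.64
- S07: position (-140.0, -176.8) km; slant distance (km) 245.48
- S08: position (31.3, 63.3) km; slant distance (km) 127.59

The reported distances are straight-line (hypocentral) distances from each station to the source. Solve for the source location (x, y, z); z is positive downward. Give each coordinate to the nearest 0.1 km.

Each station gives a sphere (x−x_i)² + (y−y_i)² + z² = d_i² (stations at z=0).
Subtracting the S05 sphere from S06 and S07: z² cancels, leaving linear equations in x and y:
610.0 x − 93.4 y = -62830.39
66.4 x − 411.6 y = -32009.50
Solving: x ≈ -93.400, y ≈ 62.701 km (keep extra digits for the depth step; rounded: -93.4, 62.7).
Then from the S05 sphere: z² = 90.73² − (x + 173.2)² − (y − 29.0)² with x = -93.400, y = 62.701, so z ≈ 26.984 ≈ 27.0 km.

x ≈ -93.4 km, y ≈ 62.7 km, depth ≈ 27.0 km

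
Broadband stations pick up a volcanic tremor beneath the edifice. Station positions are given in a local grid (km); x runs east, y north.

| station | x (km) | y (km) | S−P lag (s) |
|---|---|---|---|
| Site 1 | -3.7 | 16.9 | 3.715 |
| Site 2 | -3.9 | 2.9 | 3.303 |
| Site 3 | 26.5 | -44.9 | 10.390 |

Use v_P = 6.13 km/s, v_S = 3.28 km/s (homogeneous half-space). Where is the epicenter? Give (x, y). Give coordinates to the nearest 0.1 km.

Distance from S−P lag: d = Δt · v_P v_S / (v_P − v_S) = Δt · (6.13·3.28)/(6.13−3.28) ≈ 7.0549·Δt.
So d_Site 1 = 26.21, d_Site 2 = 23.30, d_Site 3 = 73.30 km.
Circle about each station: (x + 3.7)² + (y − 16.9)² = 26.21²; (x + 3.9)² + (y − 2.9)² = 23.30²; (x − 26.5)² + (y + 44.9)² = 73.30².
Subtracting the Site 1 equation from the Site 2 and Site 3 equations removes the quadratic terms:
-0.4 x − 28.0 y = -131.61
60.4 x − 123.6 y = -2266.97
Solving the 2×2 system: x ≈ -27.1, y ≈ 5.1 km.

(-27.1, 5.1)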